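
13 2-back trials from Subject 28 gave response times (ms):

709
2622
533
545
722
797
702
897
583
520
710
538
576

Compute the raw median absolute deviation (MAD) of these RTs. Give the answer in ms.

126 ms

Sorted: 520, 533, 538, 545, 576, 583, 702, 709, 710, 722, 797, 897, 2622 → median = 702
|x − 702|: 7, 1920, 169, 157, 20, 95, 0, 195, 119, 182, 8, 164, 126
Sorted deviations: 0, 7, 8, 20, 95, 119, 126, 157, 164, 169, 182, 195, 1920 → MAD = 126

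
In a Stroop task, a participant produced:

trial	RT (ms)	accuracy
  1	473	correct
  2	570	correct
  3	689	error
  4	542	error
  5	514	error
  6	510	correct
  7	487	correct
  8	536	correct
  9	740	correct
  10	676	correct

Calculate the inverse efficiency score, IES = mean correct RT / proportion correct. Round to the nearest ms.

Correct trials (n=7): 473, 570, 510, 487, 536, 740, 676
Mean correct RT = 3992/7 = 570.2857 ms
Proportion correct = 7/10
IES = 570.2857 / (7/10) = 814.694 ms

815 ms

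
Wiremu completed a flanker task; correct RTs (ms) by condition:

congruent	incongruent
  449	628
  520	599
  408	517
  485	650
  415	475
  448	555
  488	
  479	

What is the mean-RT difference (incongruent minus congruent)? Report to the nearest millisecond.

109 ms

M(congruent) = 3692/8 = 461.500
M(incongruent) = 3424/6 = 570.667
Difference = 570.667 − 461.500 = 109.167 ms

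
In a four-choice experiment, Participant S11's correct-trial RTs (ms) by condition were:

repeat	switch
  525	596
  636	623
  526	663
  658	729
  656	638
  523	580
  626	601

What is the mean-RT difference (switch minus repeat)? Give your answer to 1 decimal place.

40.0 ms

M(repeat) = 4150/7 = 592.857
M(switch) = 4430/7 = 632.857
Difference = 632.857 − 592.857 = 40.000 ms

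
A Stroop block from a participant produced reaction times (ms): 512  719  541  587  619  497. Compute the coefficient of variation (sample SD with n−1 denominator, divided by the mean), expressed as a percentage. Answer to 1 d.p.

14.2%

n = 6, Σ = 3475, M = 579.1667
Σ(x−M)² = 33920.833; s = √(33920.833/5) = 82.3661
CV = 82.3661 / 579.1667 = 0.14221 = 14.221%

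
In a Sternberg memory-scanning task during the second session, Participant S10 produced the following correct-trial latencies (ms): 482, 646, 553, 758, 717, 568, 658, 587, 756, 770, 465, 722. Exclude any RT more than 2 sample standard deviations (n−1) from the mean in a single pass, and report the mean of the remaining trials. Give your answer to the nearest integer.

n = 12, ΣRT = 7682, M = 640.167
Σ(x−M)² = 128443.67; s = √(128443.67/11) = 108.059
Cutoffs: 640.167 ± 2·108.059 → [424.0, 856.3]
No RTs fall outside the cutoffs; all 12 retained. Mean = 7682/12 = 640.167

640 ms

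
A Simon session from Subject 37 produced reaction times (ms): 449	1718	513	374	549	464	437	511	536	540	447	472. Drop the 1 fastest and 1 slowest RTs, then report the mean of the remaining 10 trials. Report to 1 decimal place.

Sorted: 374, 437, 447, 449, 464, 472, 511, 513, 536, 540, 549, 1718
Drop lowest 1 (374) and highest 1 (1718)
Remaining (n=10): Σ = 4918, mean = 4918/10 = 491.800

491.8 ms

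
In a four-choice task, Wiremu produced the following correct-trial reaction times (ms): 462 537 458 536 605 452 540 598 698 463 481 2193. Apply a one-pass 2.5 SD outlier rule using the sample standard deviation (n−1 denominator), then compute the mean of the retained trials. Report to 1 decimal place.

n = 12, ΣRT = 8023, M = 668.583
Σ(x−M)² = 2596544.92; s = √(2596544.92/11) = 485.849
Cutoffs: 668.583 ± 2.5·485.849 → [-546.0, 1883.2]
Outside: 2193 → excluded.
Retained (n=11): Σ = 5830, mean = 5830/11 = 530.000

530.0 ms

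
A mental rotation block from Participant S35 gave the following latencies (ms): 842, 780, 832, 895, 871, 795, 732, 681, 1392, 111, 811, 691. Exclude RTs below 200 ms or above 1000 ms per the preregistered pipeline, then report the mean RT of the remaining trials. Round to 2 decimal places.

Excluded: 111, 1392
Retained (n=10): Σ = 7930
Mean = 7930/10 = 793.0000

793.00 ms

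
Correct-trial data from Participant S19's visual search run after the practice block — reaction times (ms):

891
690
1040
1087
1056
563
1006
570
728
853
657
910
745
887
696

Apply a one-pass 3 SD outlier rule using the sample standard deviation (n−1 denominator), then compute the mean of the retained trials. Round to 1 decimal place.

825.3 ms

n = 15, ΣRT = 12379, M = 825.267
Σ(x−M)² = 429766.93; s = √(429766.93/14) = 175.207
Cutoffs: 825.267 ± 3·175.207 → [299.6, 1350.9]
No RTs fall outside the cutoffs; all 15 retained. Mean = 12379/15 = 825.267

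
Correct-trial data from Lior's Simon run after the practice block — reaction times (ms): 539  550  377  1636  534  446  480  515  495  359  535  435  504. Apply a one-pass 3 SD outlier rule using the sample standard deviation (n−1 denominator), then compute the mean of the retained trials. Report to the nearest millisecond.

481 ms

n = 13, ΣRT = 7405, M = 569.615
Σ(x−M)² = 1276713.08; s = √(1276713.08/12) = 326.179
Cutoffs: 569.615 ± 3·326.179 → [-408.9, 1548.2]
Outside: 1636 → excluded.
Retained (n=12): Σ = 5769, mean = 5769/12 = 480.750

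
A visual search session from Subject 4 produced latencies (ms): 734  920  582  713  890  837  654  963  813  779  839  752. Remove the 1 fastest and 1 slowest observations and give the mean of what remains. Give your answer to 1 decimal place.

793.1 ms

Sorted: 582, 654, 713, 734, 752, 779, 813, 837, 839, 890, 920, 963
Drop lowest 1 (582) and highest 1 (963)
Remaining (n=10): Σ = 7931, mean = 7931/10 = 793.100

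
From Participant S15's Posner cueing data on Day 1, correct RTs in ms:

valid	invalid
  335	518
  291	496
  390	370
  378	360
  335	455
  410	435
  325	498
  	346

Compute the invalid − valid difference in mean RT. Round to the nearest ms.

M(valid) = 2464/7 = 352.000
M(invalid) = 3478/8 = 434.750
Difference = 434.750 − 352.000 = 82.750 ms

83 ms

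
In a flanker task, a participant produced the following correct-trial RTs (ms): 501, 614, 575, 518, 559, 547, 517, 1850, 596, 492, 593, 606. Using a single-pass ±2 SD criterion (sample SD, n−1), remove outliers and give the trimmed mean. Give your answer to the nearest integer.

n = 12, ΣRT = 7968, M = 664.000
Σ(x−M)² = 1553838.00; s = √(1553838.00/11) = 375.843
Cutoffs: 664.000 ± 2·375.843 → [-87.7, 1415.7]
Outside: 1850 → excluded.
Retained (n=11): Σ = 6118, mean = 6118/11 = 556.182

556 ms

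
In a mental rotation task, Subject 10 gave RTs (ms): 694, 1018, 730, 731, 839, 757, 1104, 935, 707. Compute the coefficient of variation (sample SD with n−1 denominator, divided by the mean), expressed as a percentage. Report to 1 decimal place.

18.0%

n = 9, Σ = 7515, M = 835.0000
Σ(x−M)² = 180056.000; s = √(180056.000/8) = 150.0233
CV = 150.0233 / 835.0000 = 0.17967 = 17.967%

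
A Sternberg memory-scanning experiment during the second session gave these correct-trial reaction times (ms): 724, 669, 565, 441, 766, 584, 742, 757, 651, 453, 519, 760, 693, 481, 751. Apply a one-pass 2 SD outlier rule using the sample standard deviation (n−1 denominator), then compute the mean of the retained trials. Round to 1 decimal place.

637.1 ms

n = 15, ΣRT = 9556, M = 637.067
Σ(x−M)² = 200640.93; s = √(200640.93/14) = 119.714
Cutoffs: 637.067 ± 2·119.714 → [397.6, 876.5]
No RTs fall outside the cutoffs; all 15 retained. Mean = 9556/15 = 637.067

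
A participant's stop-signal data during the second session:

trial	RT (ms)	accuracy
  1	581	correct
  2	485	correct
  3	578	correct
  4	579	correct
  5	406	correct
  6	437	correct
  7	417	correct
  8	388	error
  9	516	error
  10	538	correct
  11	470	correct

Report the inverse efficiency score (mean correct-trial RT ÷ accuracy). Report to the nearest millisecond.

Correct trials (n=9): 581, 485, 578, 579, 406, 437, 417, 538, 470
Mean correct RT = 4491/9 = 499.0000 ms
Proportion correct = 9/11
IES = 499.0000 / (9/11) = 609.889 ms

610 ms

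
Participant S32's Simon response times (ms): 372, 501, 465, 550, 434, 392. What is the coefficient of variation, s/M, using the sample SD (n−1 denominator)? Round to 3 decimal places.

n = 6, Σ = 2714, M = 452.3333
Σ(x−M)² = 22497.333; s = √(22497.333/5) = 67.0781
CV = 67.0781 / 452.3333 = 0.14829

0.148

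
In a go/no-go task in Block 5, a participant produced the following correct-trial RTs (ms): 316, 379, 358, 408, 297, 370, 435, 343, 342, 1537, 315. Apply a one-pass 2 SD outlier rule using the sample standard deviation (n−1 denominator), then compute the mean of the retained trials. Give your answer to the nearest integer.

n = 11, ΣRT = 5100, M = 463.636
Σ(x−M)² = 1284120.55; s = √(1284120.55/10) = 358.346
Cutoffs: 463.636 ± 2·358.346 → [-253.1, 1180.3]
Outside: 1537 → excluded.
Retained (n=10): Σ = 3563, mean = 3563/10 = 356.300

356 ms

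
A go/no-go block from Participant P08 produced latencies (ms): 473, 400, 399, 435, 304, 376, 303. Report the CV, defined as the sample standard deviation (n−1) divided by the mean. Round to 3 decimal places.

0.165

n = 7, Σ = 2690, M = 384.2857
Σ(x−M)² = 24027.429; s = √(24027.429/6) = 63.2817
CV = 63.2817 / 384.2857 = 0.16467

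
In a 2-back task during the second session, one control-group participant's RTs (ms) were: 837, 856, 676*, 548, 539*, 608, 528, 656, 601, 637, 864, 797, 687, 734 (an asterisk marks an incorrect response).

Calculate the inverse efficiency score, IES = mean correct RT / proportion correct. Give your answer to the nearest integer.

812 ms

Correct trials (n=12): 837, 856, 548, 608, 528, 656, 601, 637, 864, 797, 687, 734
Mean correct RT = 8353/12 = 696.0833 ms
Proportion correct = 12/14
IES = 696.0833 / (12/14) = 812.097 ms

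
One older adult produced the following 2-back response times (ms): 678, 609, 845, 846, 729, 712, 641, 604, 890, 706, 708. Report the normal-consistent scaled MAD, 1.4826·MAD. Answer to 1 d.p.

99.3 ms

Sorted: 604, 609, 641, 678, 706, 708, 712, 729, 845, 846, 890 → median = 708
|x − 708| sorted: 0, 2, 4, 21, 30, 67, 99, 104, 137, 138, 182 → MAD = 67
Robust SD ≈ 1.4826 × 67 = 99.334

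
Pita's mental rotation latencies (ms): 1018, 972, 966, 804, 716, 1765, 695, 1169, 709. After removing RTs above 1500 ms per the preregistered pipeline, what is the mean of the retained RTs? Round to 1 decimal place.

881.1 ms

Excluded: 1765
Retained (n=8): Σ = 7049
Mean = 7049/8 = 881.1250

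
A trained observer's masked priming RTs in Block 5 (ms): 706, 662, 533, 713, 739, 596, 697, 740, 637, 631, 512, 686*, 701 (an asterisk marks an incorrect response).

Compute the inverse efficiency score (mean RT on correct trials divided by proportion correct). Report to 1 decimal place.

710.2 ms

Correct trials (n=12): 706, 662, 533, 713, 739, 596, 697, 740, 637, 631, 512, 701
Mean correct RT = 7867/12 = 655.5833 ms
Proportion correct = 12/13
IES = 655.5833 / (12/13) = 710.215 ms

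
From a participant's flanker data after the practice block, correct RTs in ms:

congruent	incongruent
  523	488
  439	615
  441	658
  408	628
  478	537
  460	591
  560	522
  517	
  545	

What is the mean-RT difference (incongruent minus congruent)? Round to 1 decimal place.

M(congruent) = 4371/9 = 485.667
M(incongruent) = 4039/7 = 577.000
Difference = 577.000 − 485.667 = 91.333 ms

91.3 ms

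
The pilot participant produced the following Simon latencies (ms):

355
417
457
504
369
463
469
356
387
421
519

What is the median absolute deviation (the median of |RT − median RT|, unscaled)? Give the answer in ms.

48 ms

Sorted: 355, 356, 369, 387, 417, 421, 457, 463, 469, 504, 519 → median = 421
|x − 421|: 66, 4, 36, 83, 52, 42, 48, 65, 34, 0, 98
Sorted deviations: 0, 4, 34, 36, 42, 48, 52, 65, 66, 83, 98 → MAD = 48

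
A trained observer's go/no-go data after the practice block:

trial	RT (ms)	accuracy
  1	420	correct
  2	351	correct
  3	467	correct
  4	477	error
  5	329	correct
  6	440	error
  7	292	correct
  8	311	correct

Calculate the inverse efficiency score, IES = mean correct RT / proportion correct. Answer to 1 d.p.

Correct trials (n=6): 420, 351, 467, 329, 292, 311
Mean correct RT = 2170/6 = 361.6667 ms
Proportion correct = 6/8
IES = 361.6667 / (6/8) = 482.222 ms

482.2 ms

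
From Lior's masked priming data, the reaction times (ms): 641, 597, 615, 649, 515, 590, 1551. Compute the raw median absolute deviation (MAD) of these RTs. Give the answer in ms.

Sorted: 515, 590, 597, 615, 641, 649, 1551 → median = 615
|x − 615|: 26, 18, 0, 34, 100, 25, 936
Sorted deviations: 0, 18, 25, 26, 34, 100, 936 → MAD = 26

26 ms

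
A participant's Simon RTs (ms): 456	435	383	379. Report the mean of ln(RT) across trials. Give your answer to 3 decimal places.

6.021

ln(RT): 6.1225, 6.0753, 5.9480, 5.9375
Σ ln(RT) = 24.0834
Mean = 24.0834/4 = 6.02085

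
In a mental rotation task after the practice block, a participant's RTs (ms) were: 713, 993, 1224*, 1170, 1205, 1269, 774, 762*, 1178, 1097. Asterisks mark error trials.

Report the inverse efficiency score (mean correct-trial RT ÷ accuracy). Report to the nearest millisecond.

1312 ms

Correct trials (n=8): 713, 993, 1170, 1205, 1269, 774, 1178, 1097
Mean correct RT = 8399/8 = 1049.8750 ms
Proportion correct = 8/10
IES = 1049.8750 / (8/10) = 1312.344 ms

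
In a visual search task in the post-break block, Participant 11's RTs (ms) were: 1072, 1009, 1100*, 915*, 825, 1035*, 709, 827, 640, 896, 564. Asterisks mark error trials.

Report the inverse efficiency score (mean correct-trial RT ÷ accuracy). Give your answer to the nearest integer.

1124 ms

Correct trials (n=8): 1072, 1009, 825, 709, 827, 640, 896, 564
Mean correct RT = 6542/8 = 817.7500 ms
Proportion correct = 8/11
IES = 817.7500 / (8/11) = 1124.406 ms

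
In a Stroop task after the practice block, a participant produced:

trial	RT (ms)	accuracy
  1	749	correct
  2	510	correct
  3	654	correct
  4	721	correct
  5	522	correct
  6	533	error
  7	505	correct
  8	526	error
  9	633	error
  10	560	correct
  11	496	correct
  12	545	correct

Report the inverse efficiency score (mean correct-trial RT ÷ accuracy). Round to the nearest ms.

780 ms

Correct trials (n=9): 749, 510, 654, 721, 522, 505, 560, 496, 545
Mean correct RT = 5262/9 = 584.6667 ms
Proportion correct = 9/12
IES = 584.6667 / (9/12) = 779.556 ms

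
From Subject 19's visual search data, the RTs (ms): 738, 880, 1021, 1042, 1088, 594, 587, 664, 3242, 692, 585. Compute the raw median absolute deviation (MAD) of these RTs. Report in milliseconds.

Sorted: 585, 587, 594, 664, 692, 738, 880, 1021, 1042, 1088, 3242 → median = 738
|x − 738|: 0, 142, 283, 304, 350, 144, 151, 74, 2504, 46, 153
Sorted deviations: 0, 46, 74, 142, 144, 151, 153, 283, 304, 350, 2504 → MAD = 151

151 ms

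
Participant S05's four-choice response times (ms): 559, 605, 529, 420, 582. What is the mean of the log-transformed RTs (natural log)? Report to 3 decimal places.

6.282

ln(RT): 6.3261, 6.4052, 6.2710, 6.0403, 6.3665
Σ ln(RT) = 31.4091
Mean = 31.4091/5 = 6.28182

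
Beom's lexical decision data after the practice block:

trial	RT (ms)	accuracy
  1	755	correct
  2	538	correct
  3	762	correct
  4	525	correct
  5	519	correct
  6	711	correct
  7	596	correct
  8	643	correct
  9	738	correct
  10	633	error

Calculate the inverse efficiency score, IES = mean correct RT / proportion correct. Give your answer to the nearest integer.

Correct trials (n=9): 755, 538, 762, 525, 519, 711, 596, 643, 738
Mean correct RT = 5787/9 = 643.0000 ms
Proportion correct = 9/10
IES = 643.0000 / (9/10) = 714.444 ms

714 ms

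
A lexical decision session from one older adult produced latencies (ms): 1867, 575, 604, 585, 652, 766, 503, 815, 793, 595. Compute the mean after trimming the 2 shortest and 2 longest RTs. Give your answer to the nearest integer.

666 ms

Sorted: 503, 575, 585, 595, 604, 652, 766, 793, 815, 1867
Drop lowest 2 (503, 575) and highest 2 (815, 1867)
Remaining (n=6): Σ = 3995, mean = 3995/6 = 665.833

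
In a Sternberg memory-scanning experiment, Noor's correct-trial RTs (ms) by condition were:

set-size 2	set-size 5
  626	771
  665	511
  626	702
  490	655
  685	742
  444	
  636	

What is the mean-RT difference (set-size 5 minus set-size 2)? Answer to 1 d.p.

M(set-size 2) = 4172/7 = 596.000
M(set-size 5) = 3381/5 = 676.200
Difference = 676.200 − 596.000 = 80.200 ms

80.2 ms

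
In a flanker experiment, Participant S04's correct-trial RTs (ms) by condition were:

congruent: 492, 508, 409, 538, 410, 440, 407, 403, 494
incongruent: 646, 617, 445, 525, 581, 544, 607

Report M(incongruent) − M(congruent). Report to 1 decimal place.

M(congruent) = 4101/9 = 455.667
M(incongruent) = 3965/7 = 566.429
Difference = 566.429 − 455.667 = 110.762 ms

110.8 ms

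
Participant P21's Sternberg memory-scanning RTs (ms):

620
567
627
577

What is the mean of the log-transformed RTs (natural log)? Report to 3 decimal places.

ln(RT): 6.4297, 6.3404, 6.4409, 6.3578
Σ ln(RT) = 25.5689
Mean = 25.5689/4 = 6.39222

6.392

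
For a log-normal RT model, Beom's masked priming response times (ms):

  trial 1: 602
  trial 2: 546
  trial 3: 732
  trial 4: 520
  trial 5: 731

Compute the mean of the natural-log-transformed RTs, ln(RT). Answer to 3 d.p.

ln(RT): 6.4003, 6.3026, 6.5958, 6.2538, 6.5944
Σ ln(RT) = 32.1469
Mean = 32.1469/5 = 6.42938

6.429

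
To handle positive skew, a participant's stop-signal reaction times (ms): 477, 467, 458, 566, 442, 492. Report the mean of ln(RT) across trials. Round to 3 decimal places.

ln(RT): 6.1675, 6.1463, 6.1269, 6.3386, 6.0913, 6.1985
Σ ln(RT) = 37.0691
Mean = 37.0691/6 = 6.17818

6.178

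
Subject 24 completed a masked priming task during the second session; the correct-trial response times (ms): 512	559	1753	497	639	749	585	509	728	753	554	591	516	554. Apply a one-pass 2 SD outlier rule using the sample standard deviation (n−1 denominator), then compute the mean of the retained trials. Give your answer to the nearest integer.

596 ms

n = 14, ΣRT = 9499, M = 678.500
Σ(x−M)² = 1346561.50; s = √(1346561.50/13) = 321.841
Cutoffs: 678.500 ± 2·321.841 → [34.8, 1322.2]
Outside: 1753 → excluded.
Retained (n=13): Σ = 7746, mean = 7746/13 = 595.846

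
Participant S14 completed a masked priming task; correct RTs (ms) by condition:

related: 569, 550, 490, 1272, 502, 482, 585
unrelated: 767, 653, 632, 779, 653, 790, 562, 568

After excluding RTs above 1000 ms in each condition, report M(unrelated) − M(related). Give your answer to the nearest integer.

related: exclude 1272
M(related) = 3178/6 = 529.667
M(unrelated) = 5404/8 = 675.500
Difference = 675.500 − 529.667 = 145.833 ms

146 ms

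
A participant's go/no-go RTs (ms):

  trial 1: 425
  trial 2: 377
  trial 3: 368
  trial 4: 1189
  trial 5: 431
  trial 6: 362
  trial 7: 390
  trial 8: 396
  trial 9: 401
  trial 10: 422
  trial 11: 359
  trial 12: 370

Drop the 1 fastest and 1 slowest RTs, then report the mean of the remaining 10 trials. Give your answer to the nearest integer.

394 ms

Sorted: 359, 362, 368, 370, 377, 390, 396, 401, 422, 425, 431, 1189
Drop lowest 1 (359) and highest 1 (1189)
Remaining (n=10): Σ = 3942, mean = 3942/10 = 394.200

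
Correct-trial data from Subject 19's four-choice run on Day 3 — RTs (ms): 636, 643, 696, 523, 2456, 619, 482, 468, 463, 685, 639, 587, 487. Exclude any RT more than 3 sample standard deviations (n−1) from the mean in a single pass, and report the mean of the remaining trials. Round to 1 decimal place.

577.3 ms

n = 13, ΣRT = 9384, M = 721.846
Σ(x−M)² = 3342183.69; s = √(3342183.69/12) = 527.745
Cutoffs: 721.846 ± 3·527.745 → [-861.4, 2305.1]
Outside: 2456 → excluded.
Retained (n=12): Σ = 6928, mean = 6928/12 = 577.333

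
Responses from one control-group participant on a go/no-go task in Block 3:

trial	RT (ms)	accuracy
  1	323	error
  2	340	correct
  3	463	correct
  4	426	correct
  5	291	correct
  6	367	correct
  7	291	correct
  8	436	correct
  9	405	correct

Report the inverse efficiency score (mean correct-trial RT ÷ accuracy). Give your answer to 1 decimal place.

Correct trials (n=8): 340, 463, 426, 291, 367, 291, 436, 405
Mean correct RT = 3019/8 = 377.3750 ms
Proportion correct = 8/9
IES = 377.3750 / (8/9) = 424.547 ms

424.5 ms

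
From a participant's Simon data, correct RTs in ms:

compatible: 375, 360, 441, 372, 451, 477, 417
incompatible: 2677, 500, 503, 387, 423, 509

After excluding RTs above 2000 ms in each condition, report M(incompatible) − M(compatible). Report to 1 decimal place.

51.1 ms

incompatible: exclude 2677
M(compatible) = 2893/7 = 413.286
M(incompatible) = 2322/5 = 464.400
Difference = 464.400 − 413.286 = 51.114 ms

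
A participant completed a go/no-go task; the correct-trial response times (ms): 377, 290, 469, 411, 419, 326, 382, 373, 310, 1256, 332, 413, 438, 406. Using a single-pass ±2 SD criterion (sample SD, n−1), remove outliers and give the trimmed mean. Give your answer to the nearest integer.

380 ms

n = 14, ΣRT = 6202, M = 443.000
Σ(x−M)² = 745624.00; s = √(745624.00/13) = 239.490
Cutoffs: 443.000 ± 2·239.490 → [-36.0, 922.0]
Outside: 1256 → excluded.
Retained (n=13): Σ = 4946, mean = 4946/13 = 380.462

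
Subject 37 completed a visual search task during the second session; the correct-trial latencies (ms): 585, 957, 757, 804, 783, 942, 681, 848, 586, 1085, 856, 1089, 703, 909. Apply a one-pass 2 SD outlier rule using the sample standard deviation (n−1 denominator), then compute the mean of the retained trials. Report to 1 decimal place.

827.5 ms

n = 14, ΣRT = 11585, M = 827.500
Σ(x−M)² = 334037.50; s = √(334037.50/13) = 160.297
Cutoffs: 827.500 ± 2·160.297 → [506.9, 1148.1]
No RTs fall outside the cutoffs; all 14 retained. Mean = 11585/14 = 827.500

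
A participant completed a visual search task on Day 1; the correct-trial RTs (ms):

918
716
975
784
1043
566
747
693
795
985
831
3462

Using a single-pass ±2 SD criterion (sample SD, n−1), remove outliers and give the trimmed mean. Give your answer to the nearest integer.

n = 12, ΣRT = 12515, M = 1042.917
Σ(x−M)² = 6593276.92; s = √(6593276.92/11) = 774.202
Cutoffs: 1042.917 ± 2·774.202 → [-505.5, 2591.3]
Outside: 3462 → excluded.
Retained (n=11): Σ = 9053, mean = 9053/11 = 823.000

823 ms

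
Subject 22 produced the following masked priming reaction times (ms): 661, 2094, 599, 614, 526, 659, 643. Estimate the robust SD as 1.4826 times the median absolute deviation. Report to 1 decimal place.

Sorted: 526, 599, 614, 643, 659, 661, 2094 → median = 643
|x − 643| sorted: 0, 16, 18, 29, 44, 117, 1451 → MAD = 29
Robust SD ≈ 1.4826 × 29 = 42.995

43.0 ms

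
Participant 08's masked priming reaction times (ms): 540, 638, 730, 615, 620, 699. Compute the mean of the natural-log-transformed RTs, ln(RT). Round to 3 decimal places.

ln(RT): 6.2916, 6.4583, 6.5930, 6.4216, 6.4297, 6.5497
Σ ln(RT) = 38.7439
Mean = 38.7439/6 = 6.45732

6.457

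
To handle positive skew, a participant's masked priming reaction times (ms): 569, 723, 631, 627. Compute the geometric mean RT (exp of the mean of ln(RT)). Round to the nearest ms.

635 ms

ln(RT): 6.3439, 6.5834, 6.4473, 6.4409
Mean ln(RT) = 25.8155/4 = 6.45389
Geometric mean = exp(6.45389) = 635.17 ms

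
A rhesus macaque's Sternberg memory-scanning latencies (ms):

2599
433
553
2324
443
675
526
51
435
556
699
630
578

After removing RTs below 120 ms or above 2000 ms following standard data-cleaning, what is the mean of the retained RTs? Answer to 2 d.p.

552.80 ms

Excluded: 51, 2324, 2599
Retained (n=10): Σ = 5528
Mean = 5528/10 = 552.8000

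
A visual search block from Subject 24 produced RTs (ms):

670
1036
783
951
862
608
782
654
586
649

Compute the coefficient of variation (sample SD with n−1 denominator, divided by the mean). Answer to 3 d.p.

0.201

n = 10, Σ = 7581, M = 758.1000
Σ(x−M)² = 209074.900; s = √(209074.900/9) = 152.4157
CV = 152.4157 / 758.1000 = 0.20105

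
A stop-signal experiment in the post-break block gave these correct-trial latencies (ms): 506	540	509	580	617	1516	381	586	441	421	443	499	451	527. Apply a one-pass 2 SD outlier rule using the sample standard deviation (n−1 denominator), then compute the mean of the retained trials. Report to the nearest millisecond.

500 ms

n = 14, ΣRT = 8017, M = 572.643
Σ(x−M)² = 1017843.21; s = √(1017843.21/13) = 279.814
Cutoffs: 572.643 ± 2·279.814 → [13.0, 1132.3]
Outside: 1516 → excluded.
Retained (n=13): Σ = 6501, mean = 6501/13 = 500.077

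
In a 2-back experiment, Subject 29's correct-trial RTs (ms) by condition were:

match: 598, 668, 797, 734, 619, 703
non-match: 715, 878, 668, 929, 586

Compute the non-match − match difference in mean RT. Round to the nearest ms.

69 ms

M(match) = 4119/6 = 686.500
M(non-match) = 3776/5 = 755.200
Difference = 755.200 − 686.500 = 68.700 ms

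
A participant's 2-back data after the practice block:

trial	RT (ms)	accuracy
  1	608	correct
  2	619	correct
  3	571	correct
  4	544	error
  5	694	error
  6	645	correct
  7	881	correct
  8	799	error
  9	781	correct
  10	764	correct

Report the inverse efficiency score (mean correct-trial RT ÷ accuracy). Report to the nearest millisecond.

Correct trials (n=7): 608, 619, 571, 645, 881, 781, 764
Mean correct RT = 4869/7 = 695.5714 ms
Proportion correct = 7/10
IES = 695.5714 / (7/10) = 993.673 ms

994 ms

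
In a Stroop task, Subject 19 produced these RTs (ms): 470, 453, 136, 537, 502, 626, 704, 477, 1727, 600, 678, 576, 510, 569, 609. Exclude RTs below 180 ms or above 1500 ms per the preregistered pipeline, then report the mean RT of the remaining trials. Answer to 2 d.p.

Excluded: 136, 1727
Retained (n=13): Σ = 7311
Mean = 7311/13 = 562.3846

562.38 ms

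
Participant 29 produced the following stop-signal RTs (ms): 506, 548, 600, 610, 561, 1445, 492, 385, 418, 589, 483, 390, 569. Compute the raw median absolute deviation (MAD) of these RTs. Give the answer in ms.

Sorted: 385, 390, 418, 483, 492, 506, 548, 561, 569, 589, 600, 610, 1445 → median = 548
|x − 548|: 42, 0, 52, 62, 13, 897, 56, 163, 130, 41, 65, 158, 21
Sorted deviations: 0, 13, 21, 41, 42, 52, 56, 62, 65, 130, 158, 163, 897 → MAD = 56

56 ms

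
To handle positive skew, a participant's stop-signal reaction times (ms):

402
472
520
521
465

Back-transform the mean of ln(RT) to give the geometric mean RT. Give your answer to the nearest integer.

ln(RT): 5.9965, 6.1570, 6.2538, 6.2558, 6.1420
Mean ln(RT) = 30.8050/5 = 6.16101
Geometric mean = exp(6.16101) = 473.91 ms

474 ms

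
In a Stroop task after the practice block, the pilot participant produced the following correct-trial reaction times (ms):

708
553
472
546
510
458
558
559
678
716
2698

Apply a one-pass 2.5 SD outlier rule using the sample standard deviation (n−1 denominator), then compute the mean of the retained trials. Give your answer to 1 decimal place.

n = 11, ΣRT = 8456, M = 768.727
Σ(x−M)² = 4172868.18; s = √(4172868.18/10) = 645.977
Cutoffs: 768.727 ± 2.5·645.977 → [-846.2, 2383.7]
Outside: 2698 → excluded.
Retained (n=10): Σ = 5758, mean = 5758/10 = 575.800

575.8 ms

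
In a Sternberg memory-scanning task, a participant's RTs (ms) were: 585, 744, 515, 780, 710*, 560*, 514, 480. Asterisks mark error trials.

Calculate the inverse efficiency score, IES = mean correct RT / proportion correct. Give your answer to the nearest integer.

Correct trials (n=6): 585, 744, 515, 780, 514, 480
Mean correct RT = 3618/6 = 603.0000 ms
Proportion correct = 6/8
IES = 603.0000 / (6/8) = 804.000 ms

804 ms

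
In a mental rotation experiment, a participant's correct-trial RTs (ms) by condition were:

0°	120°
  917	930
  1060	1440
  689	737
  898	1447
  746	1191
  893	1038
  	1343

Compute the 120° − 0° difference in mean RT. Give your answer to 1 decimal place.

M(0°) = 5203/6 = 867.167
M(120°) = 8126/7 = 1160.857
Difference = 1160.857 − 867.167 = 293.690 ms

293.7 ms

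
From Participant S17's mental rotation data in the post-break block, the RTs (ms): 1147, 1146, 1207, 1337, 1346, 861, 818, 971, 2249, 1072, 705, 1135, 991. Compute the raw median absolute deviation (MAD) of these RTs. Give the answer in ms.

Sorted: 705, 818, 861, 971, 991, 1072, 1135, 1146, 1147, 1207, 1337, 1346, 2249 → median = 1135
|x − 1135|: 12, 11, 72, 202, 211, 274, 317, 164, 1114, 63, 430, 0, 144
Sorted deviations: 0, 11, 12, 63, 72, 144, 164, 202, 211, 274, 317, 430, 1114 → MAD = 164

164 ms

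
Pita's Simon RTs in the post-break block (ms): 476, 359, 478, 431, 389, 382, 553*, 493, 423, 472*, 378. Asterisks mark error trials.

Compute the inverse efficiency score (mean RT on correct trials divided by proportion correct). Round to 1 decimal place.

Correct trials (n=9): 476, 359, 478, 431, 389, 382, 493, 423, 378
Mean correct RT = 3809/9 = 423.2222 ms
Proportion correct = 9/11
IES = 423.2222 / (9/11) = 517.272 ms

517.3 ms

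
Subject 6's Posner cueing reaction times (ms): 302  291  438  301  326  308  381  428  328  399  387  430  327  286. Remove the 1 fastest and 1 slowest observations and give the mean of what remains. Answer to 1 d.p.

350.7 ms

Sorted: 286, 291, 301, 302, 308, 326, 327, 328, 381, 387, 399, 428, 430, 438
Drop lowest 1 (286) and highest 1 (438)
Remaining (n=12): Σ = 4208, mean = 4208/12 = 350.667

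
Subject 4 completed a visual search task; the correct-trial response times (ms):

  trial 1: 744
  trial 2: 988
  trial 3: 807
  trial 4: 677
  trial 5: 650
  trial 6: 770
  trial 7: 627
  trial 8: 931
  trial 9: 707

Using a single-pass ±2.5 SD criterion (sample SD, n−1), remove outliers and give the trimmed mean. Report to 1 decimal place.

766.8 ms

n = 9, ΣRT = 6901, M = 766.778
Σ(x−M)² = 122863.56; s = √(122863.56/8) = 123.927
Cutoffs: 766.778 ± 2.5·123.927 → [457.0, 1076.6]
No RTs fall outside the cutoffs; all 9 retained. Mean = 6901/9 = 766.778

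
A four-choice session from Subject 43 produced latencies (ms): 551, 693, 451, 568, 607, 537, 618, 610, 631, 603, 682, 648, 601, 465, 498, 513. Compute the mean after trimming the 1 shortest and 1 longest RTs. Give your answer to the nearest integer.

Sorted: 451, 465, 498, 513, 537, 551, 568, 601, 603, 607, 610, 618, 631, 648, 682, 693
Drop lowest 1 (451) and highest 1 (693)
Remaining (n=14): Σ = 8132, mean = 8132/14 = 580.857

581 ms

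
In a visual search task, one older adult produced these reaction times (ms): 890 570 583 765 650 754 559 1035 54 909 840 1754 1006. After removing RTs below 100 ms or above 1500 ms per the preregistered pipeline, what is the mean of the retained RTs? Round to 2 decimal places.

778.27 ms

Excluded: 54, 1754
Retained (n=11): Σ = 8561
Mean = 8561/11 = 778.2727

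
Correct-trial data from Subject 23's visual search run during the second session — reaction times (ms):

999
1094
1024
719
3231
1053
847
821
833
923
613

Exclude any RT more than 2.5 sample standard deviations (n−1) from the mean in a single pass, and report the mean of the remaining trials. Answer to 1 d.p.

892.6 ms

n = 11, ΣRT = 12157, M = 1105.182
Σ(x−M)² = 5185885.64; s = √(5185885.64/10) = 720.131
Cutoffs: 1105.182 ± 2.5·720.131 → [-695.1, 2905.5]
Outside: 3231 → excluded.
Retained (n=10): Σ = 8926, mean = 8926/10 = 892.600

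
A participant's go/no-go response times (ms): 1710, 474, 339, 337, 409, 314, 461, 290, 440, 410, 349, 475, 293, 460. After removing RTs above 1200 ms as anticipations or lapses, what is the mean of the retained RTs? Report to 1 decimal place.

Excluded: 1710
Retained (n=13): Σ = 5051
Mean = 5051/13 = 388.5385

388.5 ms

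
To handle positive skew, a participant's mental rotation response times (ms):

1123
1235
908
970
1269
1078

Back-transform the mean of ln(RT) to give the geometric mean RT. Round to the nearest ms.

1089 ms

ln(RT): 7.0238, 7.1188, 6.8112, 6.8773, 7.1460, 6.9829
Mean ln(RT) = 41.9600/6 = 6.99333
Geometric mean = exp(6.99333) = 1089.34 ms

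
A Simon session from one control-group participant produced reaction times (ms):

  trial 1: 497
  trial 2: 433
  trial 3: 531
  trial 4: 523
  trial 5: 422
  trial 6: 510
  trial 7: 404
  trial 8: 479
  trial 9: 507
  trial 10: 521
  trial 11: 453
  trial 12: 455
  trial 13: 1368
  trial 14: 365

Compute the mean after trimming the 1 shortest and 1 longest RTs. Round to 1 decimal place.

477.9 ms

Sorted: 365, 404, 422, 433, 453, 455, 479, 497, 507, 510, 521, 523, 531, 1368
Drop lowest 1 (365) and highest 1 (1368)
Remaining (n=12): Σ = 5735, mean = 5735/12 = 477.917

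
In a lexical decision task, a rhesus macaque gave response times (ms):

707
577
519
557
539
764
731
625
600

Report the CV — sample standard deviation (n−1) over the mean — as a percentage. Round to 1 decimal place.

n = 9, Σ = 5619, M = 624.3333
Σ(x−M)² = 63462.000; s = √(63462.000/8) = 89.0660
CV = 89.0660 / 624.3333 = 0.14266 = 14.266%

14.3%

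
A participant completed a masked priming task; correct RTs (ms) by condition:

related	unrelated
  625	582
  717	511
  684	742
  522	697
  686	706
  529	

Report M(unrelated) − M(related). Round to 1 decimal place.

M(related) = 3763/6 = 627.167
M(unrelated) = 3238/5 = 647.600
Difference = 647.600 − 627.167 = 20.433 ms

20.4 ms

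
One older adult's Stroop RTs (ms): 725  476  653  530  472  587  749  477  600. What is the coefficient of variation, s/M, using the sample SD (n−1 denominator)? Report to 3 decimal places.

n = 9, Σ = 5269, M = 585.4444
Σ(x−M)² = 90686.222; s = √(90686.222/8) = 106.4696
CV = 106.4696 / 585.4444 = 0.18186

0.182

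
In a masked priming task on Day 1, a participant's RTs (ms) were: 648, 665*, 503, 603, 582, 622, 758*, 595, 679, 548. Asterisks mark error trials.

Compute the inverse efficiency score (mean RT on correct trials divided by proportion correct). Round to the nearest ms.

747 ms

Correct trials (n=8): 648, 503, 603, 582, 622, 595, 679, 548
Mean correct RT = 4780/8 = 597.5000 ms
Proportion correct = 8/10
IES = 597.5000 / (8/10) = 746.875 ms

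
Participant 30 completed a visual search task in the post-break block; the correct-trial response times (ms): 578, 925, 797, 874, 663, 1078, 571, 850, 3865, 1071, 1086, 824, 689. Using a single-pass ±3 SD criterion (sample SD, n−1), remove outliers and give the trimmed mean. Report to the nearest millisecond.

834 ms

n = 13, ΣRT = 13871, M = 1067.000
Σ(x−M)² = 8856990.00; s = √(8856990.00/12) = 859.117
Cutoffs: 1067.000 ± 3·859.117 → [-1510.4, 3644.4]
Outside: 3865 → excluded.
Retained (n=12): Σ = 10006, mean = 10006/12 = 833.833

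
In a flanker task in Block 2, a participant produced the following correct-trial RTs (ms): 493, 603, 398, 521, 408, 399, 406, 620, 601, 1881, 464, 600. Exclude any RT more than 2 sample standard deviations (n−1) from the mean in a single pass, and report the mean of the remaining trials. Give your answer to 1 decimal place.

501.2 ms

n = 12, ΣRT = 7394, M = 616.167
Σ(x−M)² = 1830125.67; s = √(1830125.67/11) = 407.891
Cutoffs: 616.167 ± 2·407.891 → [-199.6, 1431.9]
Outside: 1881 → excluded.
Retained (n=11): Σ = 5513, mean = 5513/11 = 501.182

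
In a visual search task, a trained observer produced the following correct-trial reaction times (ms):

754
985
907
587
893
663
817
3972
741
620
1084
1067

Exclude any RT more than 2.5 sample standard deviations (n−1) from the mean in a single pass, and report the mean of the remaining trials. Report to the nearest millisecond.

n = 12, ΣRT = 13090, M = 1090.833
Σ(x−M)² = 9355267.67; s = √(9355267.67/11) = 922.214
Cutoffs: 1090.833 ± 2.5·922.214 → [-1214.7, 3396.4]
Outside: 3972 → excluded.
Retained (n=11): Σ = 9118, mean = 9118/11 = 828.909

829 ms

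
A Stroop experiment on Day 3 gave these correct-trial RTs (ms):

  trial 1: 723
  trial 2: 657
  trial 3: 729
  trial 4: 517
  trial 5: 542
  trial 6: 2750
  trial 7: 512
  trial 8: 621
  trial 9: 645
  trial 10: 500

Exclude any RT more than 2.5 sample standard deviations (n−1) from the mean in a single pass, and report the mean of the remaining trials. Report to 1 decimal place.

n = 10, ΣRT = 8196, M = 819.600
Σ(x−M)² = 4205740.40; s = √(4205740.40/9) = 683.597
Cutoffs: 819.600 ± 2.5·683.597 → [-889.4, 2528.6]
Outside: 2750 → excluded.
Retained (n=9): Σ = 5446, mean = 5446/9 = 605.111

605.1 ms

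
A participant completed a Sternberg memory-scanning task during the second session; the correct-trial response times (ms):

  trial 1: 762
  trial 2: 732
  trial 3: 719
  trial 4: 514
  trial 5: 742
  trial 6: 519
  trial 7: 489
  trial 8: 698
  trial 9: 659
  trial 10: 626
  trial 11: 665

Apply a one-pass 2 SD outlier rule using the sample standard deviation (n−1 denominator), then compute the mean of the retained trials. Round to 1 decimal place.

647.7 ms

n = 11, ΣRT = 7125, M = 647.727
Σ(x−M)² = 97200.18; s = √(97200.18/10) = 98.590
Cutoffs: 647.727 ± 2·98.590 → [450.5, 844.9]
No RTs fall outside the cutoffs; all 11 retained. Mean = 7125/11 = 647.727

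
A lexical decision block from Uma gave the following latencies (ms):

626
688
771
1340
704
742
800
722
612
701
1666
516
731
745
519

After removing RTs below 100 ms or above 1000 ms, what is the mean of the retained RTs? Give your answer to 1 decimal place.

682.8 ms

Excluded: 1340, 1666
Retained (n=13): Σ = 8877
Mean = 8877/13 = 682.8462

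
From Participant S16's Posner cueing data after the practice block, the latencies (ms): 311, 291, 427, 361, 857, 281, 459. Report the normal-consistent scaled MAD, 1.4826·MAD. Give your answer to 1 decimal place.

103.8 ms

Sorted: 281, 291, 311, 361, 427, 459, 857 → median = 361
|x − 361| sorted: 0, 50, 66, 70, 80, 98, 496 → MAD = 70
Robust SD ≈ 1.4826 × 70 = 103.782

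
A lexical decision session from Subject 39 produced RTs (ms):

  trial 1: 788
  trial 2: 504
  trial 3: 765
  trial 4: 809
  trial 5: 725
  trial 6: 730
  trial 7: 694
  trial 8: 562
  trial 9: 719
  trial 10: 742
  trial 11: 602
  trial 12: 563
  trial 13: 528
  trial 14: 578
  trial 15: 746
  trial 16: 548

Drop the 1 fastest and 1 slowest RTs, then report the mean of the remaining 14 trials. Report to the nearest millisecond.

664 ms

Sorted: 504, 528, 548, 562, 563, 578, 602, 694, 719, 725, 730, 742, 746, 765, 788, 809
Drop lowest 1 (504) and highest 1 (809)
Remaining (n=14): Σ = 9290, mean = 9290/14 = 663.571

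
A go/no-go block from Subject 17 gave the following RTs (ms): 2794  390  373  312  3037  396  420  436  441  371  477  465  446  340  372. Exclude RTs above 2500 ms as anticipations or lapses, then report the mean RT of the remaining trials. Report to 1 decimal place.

403.0 ms

Excluded: 2794, 3037
Retained (n=13): Σ = 5239
Mean = 5239/13 = 403.0000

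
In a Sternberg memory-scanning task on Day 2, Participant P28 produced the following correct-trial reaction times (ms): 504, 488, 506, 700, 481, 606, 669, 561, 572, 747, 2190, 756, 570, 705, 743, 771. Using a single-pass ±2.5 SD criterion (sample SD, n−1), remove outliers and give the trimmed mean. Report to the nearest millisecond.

625 ms

n = 16, ΣRT = 11569, M = 723.062
Σ(x−M)² = 2455208.94; s = √(2455208.94/15) = 404.575
Cutoffs: 723.062 ± 2.5·404.575 → [-288.4, 1734.5]
Outside: 2190 → excluded.
Retained (n=15): Σ = 9379, mean = 9379/15 = 625.267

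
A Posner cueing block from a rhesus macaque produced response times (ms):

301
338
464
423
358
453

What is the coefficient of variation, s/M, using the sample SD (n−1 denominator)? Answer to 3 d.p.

0.171

n = 6, Σ = 2337, M = 389.5000
Σ(x−M)² = 22181.500; s = √(22181.500/5) = 66.6056
CV = 66.6056 / 389.5000 = 0.17100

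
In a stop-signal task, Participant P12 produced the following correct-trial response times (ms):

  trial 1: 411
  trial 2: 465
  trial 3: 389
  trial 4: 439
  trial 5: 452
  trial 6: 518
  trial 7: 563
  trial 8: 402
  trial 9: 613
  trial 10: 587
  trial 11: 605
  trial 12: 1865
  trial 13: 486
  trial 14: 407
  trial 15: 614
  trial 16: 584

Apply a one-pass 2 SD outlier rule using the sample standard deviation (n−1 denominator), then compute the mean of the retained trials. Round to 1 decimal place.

502.3 ms

n = 16, ΣRT = 9400, M = 587.500
Σ(x−M)² = 1842374.00; s = √(1842374.00/15) = 350.464
Cutoffs: 587.500 ± 2·350.464 → [-113.4, 1288.4]
Outside: 1865 → excluded.
Retained (n=15): Σ = 7535, mean = 7535/15 = 502.333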